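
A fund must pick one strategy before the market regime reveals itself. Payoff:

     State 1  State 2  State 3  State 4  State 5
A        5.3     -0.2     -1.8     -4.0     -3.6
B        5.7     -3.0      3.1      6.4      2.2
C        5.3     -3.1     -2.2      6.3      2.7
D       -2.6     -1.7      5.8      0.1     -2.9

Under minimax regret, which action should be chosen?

B

Column bests: State 1=5.7, State 2=-0.2, State 3=5.8, State 4=6.4, State 5=2.7.
A regrets: 0.4, 0.0, 7.6, 10.4, 6.3 → max 10.4
B regrets: 0.0, 2.8, 2.7, 0.0, 0.5 → max 2.8
C regrets: 0.4, 2.9, 8.0, 0.1, 0.0 → max 8.0
D regrets: 8.3, 1.5, 0.0, 6.3, 5.6 → max 8.3
Smallest max regret = 2.8 → B.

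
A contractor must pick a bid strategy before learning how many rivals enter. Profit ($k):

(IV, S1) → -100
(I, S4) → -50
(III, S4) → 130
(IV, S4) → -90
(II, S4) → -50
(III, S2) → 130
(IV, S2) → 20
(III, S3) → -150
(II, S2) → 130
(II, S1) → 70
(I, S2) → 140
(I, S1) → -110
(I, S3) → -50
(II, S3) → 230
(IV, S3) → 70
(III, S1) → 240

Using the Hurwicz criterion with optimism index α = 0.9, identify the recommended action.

II

I: 0.9·140 + 0.1·(-110) = 115
II: 0.9·230 + 0.1·(-50) = 202
III: 0.9·240 + 0.1·(-150) = 201
IV: 0.9·70 + 0.1·(-100) = 53
Highest Hurwicz score = 202 → II.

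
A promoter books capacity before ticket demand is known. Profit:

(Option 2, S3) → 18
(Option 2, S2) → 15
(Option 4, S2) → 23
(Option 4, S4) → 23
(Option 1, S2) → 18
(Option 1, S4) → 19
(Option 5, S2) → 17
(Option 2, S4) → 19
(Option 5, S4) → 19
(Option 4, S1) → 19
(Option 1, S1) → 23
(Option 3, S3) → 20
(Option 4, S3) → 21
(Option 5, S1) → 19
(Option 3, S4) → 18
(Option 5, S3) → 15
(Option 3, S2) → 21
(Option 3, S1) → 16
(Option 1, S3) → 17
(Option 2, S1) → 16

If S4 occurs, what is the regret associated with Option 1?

Best payoff under S4 is 23.
Regret = 23 − 19 = 4.

4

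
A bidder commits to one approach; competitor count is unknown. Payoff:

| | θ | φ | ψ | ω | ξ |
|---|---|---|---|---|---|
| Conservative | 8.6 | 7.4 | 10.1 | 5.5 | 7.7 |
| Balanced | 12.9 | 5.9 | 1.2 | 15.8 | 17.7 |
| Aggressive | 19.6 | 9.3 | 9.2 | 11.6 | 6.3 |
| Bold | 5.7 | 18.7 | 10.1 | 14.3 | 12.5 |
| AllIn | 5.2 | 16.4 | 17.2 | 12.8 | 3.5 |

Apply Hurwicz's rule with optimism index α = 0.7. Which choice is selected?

Aggressive

Conservative: 0.7·10.1 + 0.3·5.5 = 8.72
Balanced: 0.7·17.7 + 0.3·1.2 = 12.75
Aggressive: 0.7·19.6 + 0.3·6.3 = 15.61
Bold: 0.7·18.7 + 0.3·5.7 = 14.8
AllIn: 0.7·17.2 + 0.3·3.5 = 13.09
Highest Hurwicz score = 15.61 → Aggressive.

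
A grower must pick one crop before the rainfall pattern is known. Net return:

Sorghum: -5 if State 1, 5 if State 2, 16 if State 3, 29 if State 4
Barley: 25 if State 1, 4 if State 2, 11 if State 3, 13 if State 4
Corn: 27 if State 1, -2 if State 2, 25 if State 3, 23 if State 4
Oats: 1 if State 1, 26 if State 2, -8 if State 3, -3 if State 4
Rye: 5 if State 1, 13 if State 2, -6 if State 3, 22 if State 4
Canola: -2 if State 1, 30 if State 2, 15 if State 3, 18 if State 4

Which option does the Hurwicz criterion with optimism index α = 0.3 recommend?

Barley

Sorghum: 0.3·29 + 0.7·(-5) = 5.2
Barley: 0.3·25 + 0.7·4 = 10.3
Corn: 0.3·27 + 0.7·(-2) = 6.7
Oats: 0.3·26 + 0.7·(-8) = 2.2
Rye: 0.3·22 + 0.7·(-6) = 2.4
Canola: 0.3·30 + 0.7·(-2) = 7.6
Highest Hurwicz score = 10.3 → Barley.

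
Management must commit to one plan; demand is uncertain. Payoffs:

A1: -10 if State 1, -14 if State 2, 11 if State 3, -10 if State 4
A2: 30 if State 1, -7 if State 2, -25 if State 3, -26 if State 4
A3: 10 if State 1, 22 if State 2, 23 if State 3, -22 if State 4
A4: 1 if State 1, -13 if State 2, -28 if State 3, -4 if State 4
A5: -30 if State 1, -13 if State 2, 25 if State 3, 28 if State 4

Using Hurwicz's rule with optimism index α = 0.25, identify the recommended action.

A1: 0.25·11 + 0.75·(-14) = -7.75
A2: 0.25·30 + 0.75·(-26) = -12
A3: 0.25·23 + 0.75·(-22) = -10.75
A4: 0.25·1 + 0.75·(-28) = -20.75
A5: 0.25·28 + 0.75·(-30) = -15.5
Highest Hurwicz score = -7.75 → A1.

A1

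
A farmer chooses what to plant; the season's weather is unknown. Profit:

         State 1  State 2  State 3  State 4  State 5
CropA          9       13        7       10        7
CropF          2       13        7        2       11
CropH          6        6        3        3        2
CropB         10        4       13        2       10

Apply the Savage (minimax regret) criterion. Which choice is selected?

Column bests: State 1=10, State 2=13, State 3=13, State 4=10, State 5=11.
CropA regrets: 1, 0, 6, 0, 4 → max 6
CropF regrets: 8, 0, 6, 8, 0 → max 8
CropH regrets: 4, 7, 10, 7, 9 → max 10
CropB regrets: 0, 9, 0, 8, 1 → max 9
Smallest max regret = 6 → CropA.

CropA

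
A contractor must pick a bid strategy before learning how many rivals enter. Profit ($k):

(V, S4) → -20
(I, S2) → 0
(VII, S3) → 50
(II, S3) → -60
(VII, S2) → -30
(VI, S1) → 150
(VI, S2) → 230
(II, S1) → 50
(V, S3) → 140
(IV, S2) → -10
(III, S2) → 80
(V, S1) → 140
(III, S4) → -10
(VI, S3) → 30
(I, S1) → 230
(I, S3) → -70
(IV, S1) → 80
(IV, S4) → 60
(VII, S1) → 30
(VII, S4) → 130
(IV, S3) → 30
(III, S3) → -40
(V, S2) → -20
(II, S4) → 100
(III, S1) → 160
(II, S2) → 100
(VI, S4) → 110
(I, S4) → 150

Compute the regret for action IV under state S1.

150

Best payoff under S1 is 230.
Regret = 230 − 80 = 150.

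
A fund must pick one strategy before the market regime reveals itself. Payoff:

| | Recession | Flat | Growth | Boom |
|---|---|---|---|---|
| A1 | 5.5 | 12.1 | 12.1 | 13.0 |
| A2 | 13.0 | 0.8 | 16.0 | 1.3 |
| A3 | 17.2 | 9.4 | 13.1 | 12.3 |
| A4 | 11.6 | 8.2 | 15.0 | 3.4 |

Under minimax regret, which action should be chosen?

Column bests: Recession=17.2, Flat=12.1, Growth=16.0, Boom=13.0.
A1 regrets: 11.7, 0.0, 3.9, 0.0 → max 11.7
A2 regrets: 4.2, 11.3, 0.0, 11.7 → max 11.7
A3 regrets: 0.0, 2.7, 2.9, 0.7 → max 2.9
A4 regrets: 5.6, 3.9, 1.0, 9.6 → max 9.6
Smallest max regret = 2.9 → A3.

A3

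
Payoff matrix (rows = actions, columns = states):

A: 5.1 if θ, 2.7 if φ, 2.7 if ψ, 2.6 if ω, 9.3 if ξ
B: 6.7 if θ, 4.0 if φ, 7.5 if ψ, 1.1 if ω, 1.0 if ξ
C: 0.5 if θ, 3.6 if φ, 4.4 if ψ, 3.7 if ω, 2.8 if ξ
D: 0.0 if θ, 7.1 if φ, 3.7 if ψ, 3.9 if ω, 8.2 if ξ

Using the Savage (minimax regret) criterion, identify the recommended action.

A

Column bests: θ=6.7, φ=7.1, ψ=7.5, ω=3.9, ξ=9.3.
A regrets: 1.6, 4.4, 4.8, 1.3, 0.0 → max 4.8
B regrets: 0.0, 3.1, 0.0, 2.8, 8.3 → max 8.3
C regrets: 6.2, 3.5, 3.1, 0.2, 6.5 → max 6.5
D regrets: 6.7, 0.0, 3.8, 0.0, 1.1 → max 6.7
Smallest max regret = 4.8 → A.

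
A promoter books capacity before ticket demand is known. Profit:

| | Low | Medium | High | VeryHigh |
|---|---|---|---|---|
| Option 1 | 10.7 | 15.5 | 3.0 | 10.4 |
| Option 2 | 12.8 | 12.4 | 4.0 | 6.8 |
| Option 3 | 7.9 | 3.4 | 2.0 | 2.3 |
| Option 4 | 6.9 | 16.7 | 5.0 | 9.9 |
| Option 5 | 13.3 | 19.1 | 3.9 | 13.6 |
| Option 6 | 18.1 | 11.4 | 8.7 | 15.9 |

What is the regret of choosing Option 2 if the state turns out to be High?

Best payoff under High is 8.7.
Regret = 8.7 − 4.0 = 4.7.

4.7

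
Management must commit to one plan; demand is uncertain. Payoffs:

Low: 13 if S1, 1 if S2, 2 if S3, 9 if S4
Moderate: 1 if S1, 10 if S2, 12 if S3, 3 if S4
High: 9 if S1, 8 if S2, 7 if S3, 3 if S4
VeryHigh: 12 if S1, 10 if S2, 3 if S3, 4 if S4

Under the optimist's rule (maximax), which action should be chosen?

Low

Row maxima: Low=13, Moderate=12, High=9, VeryHigh=12
Best best-case = 13 → Low.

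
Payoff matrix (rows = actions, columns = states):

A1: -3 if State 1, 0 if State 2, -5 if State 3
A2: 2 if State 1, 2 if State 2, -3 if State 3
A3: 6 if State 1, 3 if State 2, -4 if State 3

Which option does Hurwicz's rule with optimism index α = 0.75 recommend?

A3

A1: 0.75·0 + 0.25·(-5) = -1.25
A2: 0.75·2 + 0.25·(-3) = 0.75
A3: 0.75·6 + 0.25·(-4) = 3.5
Highest Hurwicz score = 3.5 → A3.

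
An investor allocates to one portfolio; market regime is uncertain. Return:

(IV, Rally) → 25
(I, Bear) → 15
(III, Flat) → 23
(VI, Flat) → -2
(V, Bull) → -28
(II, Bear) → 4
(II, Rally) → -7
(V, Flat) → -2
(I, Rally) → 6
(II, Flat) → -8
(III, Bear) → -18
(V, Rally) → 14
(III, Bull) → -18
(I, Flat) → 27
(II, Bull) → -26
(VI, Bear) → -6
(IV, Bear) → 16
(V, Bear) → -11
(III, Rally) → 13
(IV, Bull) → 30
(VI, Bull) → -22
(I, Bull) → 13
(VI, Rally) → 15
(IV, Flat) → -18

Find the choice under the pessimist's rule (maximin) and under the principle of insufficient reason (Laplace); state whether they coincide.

maximin → I; laplace → I (agree)

Row minima: I=6, II=-26, III=-18, IV=-18, V=-28, VI=-22
Best worst-case = 6 → I.
Row averages: I=15.25, II=-9.25, III=0, IV=13.25, V=-6.75, VI=-3.75
Highest average = 15.25 → I.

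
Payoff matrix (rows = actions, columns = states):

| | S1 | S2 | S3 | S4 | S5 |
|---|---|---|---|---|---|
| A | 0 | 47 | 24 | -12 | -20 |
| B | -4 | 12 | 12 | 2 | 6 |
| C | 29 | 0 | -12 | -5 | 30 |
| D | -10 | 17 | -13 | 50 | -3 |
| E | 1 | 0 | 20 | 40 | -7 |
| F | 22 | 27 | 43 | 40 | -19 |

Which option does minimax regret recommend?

Column bests: S1=29, S2=47, S3=43, S4=50, S5=30.
A regrets: 29, 0, 19, 62, 50 → max 62
B regrets: 33, 35, 31, 48, 24 → max 48
C regrets: 0, 47, 55, 55, 0 → max 55
D regrets: 39, 30, 56, 0, 33 → max 56
E regrets: 28, 47, 23, 10, 37 → max 47
F regrets: 7, 20, 0, 10, 49 → max 49
Smallest max regret = 47 → E.

E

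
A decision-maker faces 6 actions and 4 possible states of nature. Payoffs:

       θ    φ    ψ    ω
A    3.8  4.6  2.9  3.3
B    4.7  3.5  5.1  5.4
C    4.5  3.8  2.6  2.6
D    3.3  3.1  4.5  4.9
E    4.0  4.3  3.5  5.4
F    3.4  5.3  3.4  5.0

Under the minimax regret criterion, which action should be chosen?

Column bests: θ=4.7, φ=5.3, ψ=5.1, ω=5.4.
A regrets: 0.9, 0.7, 2.2, 2.1 → max 2.2
B regrets: 0.0, 1.8, 0.0, 0.0 → max 1.8
C regrets: 0.2, 1.5, 2.5, 2.8 → max 2.8
D regrets: 1.4, 2.2, 0.6, 0.5 → max 2.2
E regrets: 0.7, 1.0, 1.6, 0.0 → max 1.6
F regrets: 1.3, 0.0, 1.7, 0.4 → max 1.7
Smallest max regret = 1.6 → E.

E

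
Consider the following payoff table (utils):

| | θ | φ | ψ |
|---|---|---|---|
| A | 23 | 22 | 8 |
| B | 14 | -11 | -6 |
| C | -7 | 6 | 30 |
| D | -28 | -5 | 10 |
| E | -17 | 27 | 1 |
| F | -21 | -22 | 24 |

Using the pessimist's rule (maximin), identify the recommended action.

Row minima: A=8, B=-11, C=-7, D=-28, E=-17, F=-22
Best worst-case = 8 → A.

A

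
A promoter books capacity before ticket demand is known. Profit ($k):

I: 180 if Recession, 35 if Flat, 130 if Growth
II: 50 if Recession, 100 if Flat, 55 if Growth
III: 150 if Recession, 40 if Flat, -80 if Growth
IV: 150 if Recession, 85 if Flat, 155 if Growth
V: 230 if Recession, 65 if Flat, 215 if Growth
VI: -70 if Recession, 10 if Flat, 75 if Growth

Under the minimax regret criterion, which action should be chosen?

Column bests: Recession=230, Flat=100, Growth=215.
I regrets: 50, 65, 85 → max 85
II regrets: 180, 0, 160 → max 180
III regrets: 80, 60, 295 → max 295
IV regrets: 80, 15, 60 → max 80
V regrets: 0, 35, 0 → max 35
VI regrets: 300, 90, 140 → max 300
Smallest max regret = 35 → V.

V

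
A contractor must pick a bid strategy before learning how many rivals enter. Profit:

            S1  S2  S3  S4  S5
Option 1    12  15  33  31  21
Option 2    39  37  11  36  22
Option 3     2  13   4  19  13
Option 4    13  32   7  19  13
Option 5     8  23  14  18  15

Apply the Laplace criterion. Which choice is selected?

Row averages: Option 1=22.4, Option 2=29, Option 3=10.2, Option 4=16.8, Option 5=15.6
Highest average = 29 → Option 2.

Option 2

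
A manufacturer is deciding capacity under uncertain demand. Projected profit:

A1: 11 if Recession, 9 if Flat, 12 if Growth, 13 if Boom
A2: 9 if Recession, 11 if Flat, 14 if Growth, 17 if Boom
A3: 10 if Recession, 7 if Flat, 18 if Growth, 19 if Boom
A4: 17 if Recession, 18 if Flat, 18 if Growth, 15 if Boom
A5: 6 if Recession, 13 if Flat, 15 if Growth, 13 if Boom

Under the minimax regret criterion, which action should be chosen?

Column bests: Recession=17, Flat=18, Growth=18, Boom=19.
A1 regrets: 6, 9, 6, 6 → max 9
A2 regrets: 8, 7, 4, 2 → max 8
A3 regrets: 7, 11, 0, 0 → max 11
A4 regrets: 0, 0, 0, 4 → max 4
A5 regrets: 11, 5, 3, 6 → max 11
Smallest max regret = 4 → A4.

A4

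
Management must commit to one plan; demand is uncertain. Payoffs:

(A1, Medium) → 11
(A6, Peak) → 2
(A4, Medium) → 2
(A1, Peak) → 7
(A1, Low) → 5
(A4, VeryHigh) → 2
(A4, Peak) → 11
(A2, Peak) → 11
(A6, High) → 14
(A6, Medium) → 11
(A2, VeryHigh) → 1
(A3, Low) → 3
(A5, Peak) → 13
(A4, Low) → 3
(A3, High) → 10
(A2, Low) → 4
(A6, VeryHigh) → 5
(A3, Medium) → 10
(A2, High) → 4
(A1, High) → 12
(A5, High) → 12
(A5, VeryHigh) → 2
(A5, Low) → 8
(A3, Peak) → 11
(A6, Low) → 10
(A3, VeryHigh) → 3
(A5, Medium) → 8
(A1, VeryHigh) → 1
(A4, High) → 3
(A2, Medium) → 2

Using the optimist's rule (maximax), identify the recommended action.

A6

Row maxima: A1=12, A2=11, A3=11, A4=11, A5=13, A6=14
Best best-case = 14 → A6.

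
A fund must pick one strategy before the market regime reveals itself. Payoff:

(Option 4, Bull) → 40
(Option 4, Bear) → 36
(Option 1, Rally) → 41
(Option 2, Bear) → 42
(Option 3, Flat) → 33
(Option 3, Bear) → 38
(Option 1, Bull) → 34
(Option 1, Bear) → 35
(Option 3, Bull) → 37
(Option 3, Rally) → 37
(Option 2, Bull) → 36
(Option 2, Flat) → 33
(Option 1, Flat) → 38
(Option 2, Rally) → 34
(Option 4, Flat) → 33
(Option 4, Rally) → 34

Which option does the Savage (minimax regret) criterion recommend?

Column bests: Bear=42, Flat=38, Bull=40, Rally=41.
Option 1 regrets: 7, 0, 6, 0 → max 7
Option 2 regrets: 0, 5, 4, 7 → max 7
Option 3 regrets: 4, 5, 3, 4 → max 5
Option 4 regrets: 6, 5, 0, 7 → max 7
Smallest max regret = 5 → Option 3.

Option 3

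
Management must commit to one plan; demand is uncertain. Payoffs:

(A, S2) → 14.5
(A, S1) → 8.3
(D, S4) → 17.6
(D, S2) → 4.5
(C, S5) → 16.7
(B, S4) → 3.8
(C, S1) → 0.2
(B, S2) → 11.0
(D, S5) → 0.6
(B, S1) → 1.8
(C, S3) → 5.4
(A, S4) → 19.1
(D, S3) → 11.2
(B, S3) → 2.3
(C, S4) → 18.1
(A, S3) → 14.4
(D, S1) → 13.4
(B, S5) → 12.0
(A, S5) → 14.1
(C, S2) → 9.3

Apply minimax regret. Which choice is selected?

A

Column bests: S1=13.4, S2=14.5, S3=14.4, S4=19.1, S5=16.7.
A regrets: 5.1, 0.0, 0.0, 0.0, 2.6 → max 5.1
B regrets: 11.6, 3.5, 12.1, 15.3, 4.7 → max 15.3
C regrets: 13.2, 5.2, 9.0, 1.0, 0.0 → max 13.2
D regrets: 0.0, 10.0, 3.2, 1.5, 16.1 → max 16.1
Smallest max regret = 5.1 → A.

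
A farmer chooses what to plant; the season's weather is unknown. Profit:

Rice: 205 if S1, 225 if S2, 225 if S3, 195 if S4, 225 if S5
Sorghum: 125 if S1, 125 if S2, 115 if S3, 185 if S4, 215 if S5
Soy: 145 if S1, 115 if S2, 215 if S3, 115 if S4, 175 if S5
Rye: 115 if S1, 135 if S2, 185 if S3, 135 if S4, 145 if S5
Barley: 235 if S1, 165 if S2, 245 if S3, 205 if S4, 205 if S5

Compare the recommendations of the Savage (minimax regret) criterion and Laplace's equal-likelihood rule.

Column bests: S1=235, S2=225, S3=245, S4=205, S5=225.
Rice regrets: 30, 0, 20, 10, 0 → max 30
Sorghum regrets: 110, 100, 130, 20, 10 → max 130
Soy regrets: 90, 110, 30, 90, 50 → max 110
Rye regrets: 120, 90, 60, 70, 80 → max 120
Barley regrets: 0, 60, 0, 0, 20 → max 60
Smallest max regret = 30 → Rice.
Row averages: Rice=215, Sorghum=153, Soy=153, Rye=143, Barley=211
Highest average = 215 → Rice.

minimax regret → Rice; laplace → Rice (agree)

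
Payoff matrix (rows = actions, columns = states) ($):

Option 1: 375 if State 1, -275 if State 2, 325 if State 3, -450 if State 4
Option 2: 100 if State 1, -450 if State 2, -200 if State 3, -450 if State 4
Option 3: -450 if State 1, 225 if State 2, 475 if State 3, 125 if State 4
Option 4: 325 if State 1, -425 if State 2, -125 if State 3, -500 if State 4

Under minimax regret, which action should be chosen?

Column bests: State 1=375, State 2=225, State 3=475, State 4=125.
Option 1 regrets: 0, 500, 150, 575 → max 575
Option 2 regrets: 275, 675, 675, 575 → max 675
Option 3 regrets: 825, 0, 0, 0 → max 825
Option 4 regrets: 50, 650, 600, 625 → max 650
Smallest max regret = 575 → Option 1.

Option 1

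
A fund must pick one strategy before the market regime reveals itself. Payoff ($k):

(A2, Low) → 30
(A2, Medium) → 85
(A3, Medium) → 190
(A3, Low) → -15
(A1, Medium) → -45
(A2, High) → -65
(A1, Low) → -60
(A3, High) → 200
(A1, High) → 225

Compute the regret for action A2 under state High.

Best payoff under High is 225.
Regret = 225 − (-65) = 290.

290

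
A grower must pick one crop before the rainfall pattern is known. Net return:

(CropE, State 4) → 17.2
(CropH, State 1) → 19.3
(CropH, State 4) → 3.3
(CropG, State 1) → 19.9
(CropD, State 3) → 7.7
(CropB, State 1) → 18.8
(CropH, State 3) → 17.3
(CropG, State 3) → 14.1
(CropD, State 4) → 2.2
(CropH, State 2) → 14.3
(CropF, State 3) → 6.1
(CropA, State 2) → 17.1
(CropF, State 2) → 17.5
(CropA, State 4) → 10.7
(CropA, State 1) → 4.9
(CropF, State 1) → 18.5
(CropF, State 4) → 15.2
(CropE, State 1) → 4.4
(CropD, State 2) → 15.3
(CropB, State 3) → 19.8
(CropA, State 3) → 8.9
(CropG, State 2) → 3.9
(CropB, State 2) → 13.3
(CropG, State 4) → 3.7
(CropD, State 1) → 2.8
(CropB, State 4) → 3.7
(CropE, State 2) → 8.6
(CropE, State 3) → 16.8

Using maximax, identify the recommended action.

CropG

Row maxima: CropH=19.3, CropF=18.5, CropB=19.8, CropE=17.2, CropG=19.9, CropA=17.1, CropD=15.3
Best best-case = 19.9 → CropG.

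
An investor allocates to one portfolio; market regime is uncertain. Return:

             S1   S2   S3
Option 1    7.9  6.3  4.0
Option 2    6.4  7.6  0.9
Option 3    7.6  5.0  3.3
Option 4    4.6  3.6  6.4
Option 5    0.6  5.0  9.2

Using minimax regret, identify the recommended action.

Option 4

Column bests: S1=7.9, S2=7.6, S3=9.2.
Option 1 regrets: 0.0, 1.3, 5.2 → max 5.2
Option 2 regrets: 1.5, 0.0, 8.3 → max 8.3
Option 3 regrets: 0.3, 2.6, 5.9 → max 5.9
Option 4 regrets: 3.3, 4.0, 2.8 → max 4.0
Option 5 regrets: 7.3, 2.6, 0.0 → max 7.3
Smallest max regret = 4.0 → Option 4.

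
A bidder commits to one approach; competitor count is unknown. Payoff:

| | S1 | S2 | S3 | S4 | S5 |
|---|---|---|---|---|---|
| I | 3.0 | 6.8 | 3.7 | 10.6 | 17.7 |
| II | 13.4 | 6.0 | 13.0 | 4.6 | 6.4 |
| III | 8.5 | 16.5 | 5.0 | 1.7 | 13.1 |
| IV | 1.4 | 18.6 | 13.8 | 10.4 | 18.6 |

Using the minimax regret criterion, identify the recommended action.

Column bests: S1=13.4, S2=18.6, S3=13.8, S4=10.6, S5=18.6.
I regrets: 10.4, 11.8, 10.1, 0.0, 0.9 → max 11.8
II regrets: 0.0, 12.6, 0.8, 6.0, 12.2 → max 12.6
III regrets: 4.9, 2.1, 8.8, 8.9, 5.5 → max 8.9
IV regrets: 12.0, 0.0, 0.0, 0.2, 0.0 → max 12.0
Smallest max regret = 8.9 → III.

III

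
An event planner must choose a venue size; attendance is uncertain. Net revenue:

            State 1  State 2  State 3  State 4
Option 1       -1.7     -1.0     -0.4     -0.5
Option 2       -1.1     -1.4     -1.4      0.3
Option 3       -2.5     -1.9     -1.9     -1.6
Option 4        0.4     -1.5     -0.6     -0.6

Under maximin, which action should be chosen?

Option 2

Row minima: Option 1=-1.7, Option 2=-1.4, Option 3=-2.5, Option 4=-1.5
Best worst-case = -1.4 → Option 2.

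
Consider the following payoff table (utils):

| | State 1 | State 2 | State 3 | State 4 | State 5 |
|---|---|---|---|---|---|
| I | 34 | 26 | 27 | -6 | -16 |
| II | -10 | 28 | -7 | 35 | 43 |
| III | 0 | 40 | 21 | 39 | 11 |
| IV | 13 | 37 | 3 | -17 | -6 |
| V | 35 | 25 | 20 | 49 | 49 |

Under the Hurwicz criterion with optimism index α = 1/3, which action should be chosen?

V

I: 1/3·34 + 2/3·(-16) = 2/3
II: 1/3·43 + 2/3·(-10) = 23/3
III: 1/3·40 + 2/3·0 = 40/3
IV: 1/3·37 + 2/3·(-17) = 1
V: 1/3·49 + 2/3·20 = 89/3
Highest Hurwicz score = 89/3 → V.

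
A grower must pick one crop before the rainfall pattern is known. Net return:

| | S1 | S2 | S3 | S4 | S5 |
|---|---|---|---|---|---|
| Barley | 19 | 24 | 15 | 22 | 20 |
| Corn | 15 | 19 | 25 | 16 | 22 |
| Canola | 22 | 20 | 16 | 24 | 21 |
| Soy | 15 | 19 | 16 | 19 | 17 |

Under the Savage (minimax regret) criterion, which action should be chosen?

Corn

Column bests: S1=22, S2=24, S3=25, S4=24, S5=22.
Barley regrets: 3, 0, 10, 2, 2 → max 10
Corn regrets: 7, 5, 0, 8, 0 → max 8
Canola regrets: 0, 4, 9, 0, 1 → max 9
Soy regrets: 7, 5, 9, 5, 5 → max 9
Smallest max regret = 8 → Corn.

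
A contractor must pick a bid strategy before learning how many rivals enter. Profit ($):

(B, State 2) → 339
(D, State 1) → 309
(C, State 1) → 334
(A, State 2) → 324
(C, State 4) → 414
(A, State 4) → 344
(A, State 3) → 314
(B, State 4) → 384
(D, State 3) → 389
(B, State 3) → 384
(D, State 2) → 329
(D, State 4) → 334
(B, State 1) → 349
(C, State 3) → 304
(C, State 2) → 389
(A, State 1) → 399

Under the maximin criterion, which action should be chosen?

B

Row minima: A=314, B=339, C=304, D=309
Best worst-case = 339 → B.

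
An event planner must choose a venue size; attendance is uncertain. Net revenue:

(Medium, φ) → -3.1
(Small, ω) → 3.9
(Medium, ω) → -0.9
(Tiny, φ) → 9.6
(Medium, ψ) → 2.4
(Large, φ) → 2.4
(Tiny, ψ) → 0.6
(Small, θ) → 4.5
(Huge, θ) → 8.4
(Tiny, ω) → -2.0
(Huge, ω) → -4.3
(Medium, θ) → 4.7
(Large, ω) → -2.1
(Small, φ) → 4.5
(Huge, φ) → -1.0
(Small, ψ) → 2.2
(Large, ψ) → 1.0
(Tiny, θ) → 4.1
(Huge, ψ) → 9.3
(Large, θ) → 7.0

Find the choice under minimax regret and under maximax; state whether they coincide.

Column bests: θ=8.4, φ=9.6, ψ=9.3, ω=3.9.
Tiny regrets: 4.3, 0.0, 8.7, 5.9 → max 8.7
Small regrets: 3.9, 5.1, 7.1, 0.0 → max 7.1
Medium regrets: 3.7, 12.7, 6.9, 4.8 → max 12.7
Large regrets: 1.4, 7.2, 8.3, 6.0 → max 8.3
Huge regrets: 0.0, 10.6, 0.0, 8.2 → max 10.6
Smallest max regret = 7.1 → Small.
Row maxima: Tiny=9.6, Small=4.5, Medium=4.7, Large=7.0, Huge=9.3
Best best-case = 9.6 → Tiny.

minimax regret → Small; maximax → Tiny (disagree)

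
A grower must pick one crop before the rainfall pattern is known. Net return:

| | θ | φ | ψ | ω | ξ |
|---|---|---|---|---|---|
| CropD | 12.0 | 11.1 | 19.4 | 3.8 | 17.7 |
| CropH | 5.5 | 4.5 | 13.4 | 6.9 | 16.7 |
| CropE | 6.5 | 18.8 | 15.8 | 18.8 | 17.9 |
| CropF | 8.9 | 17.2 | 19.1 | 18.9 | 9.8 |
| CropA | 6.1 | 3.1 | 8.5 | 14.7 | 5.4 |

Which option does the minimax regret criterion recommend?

CropE

Column bests: θ=12.0, φ=18.8, ψ=19.4, ω=18.9, ξ=17.9.
CropD regrets: 0.0, 7.7, 0.0, 15.1, 0.2 → max 15.1
CropH regrets: 6.5, 14.3, 6.0, 12.0, 1.2 → max 14.3
CropE regrets: 5.5, 0.0, 3.6, 0.1, 0.0 → max 5.5
CropF regrets: 3.1, 1.6, 0.3, 0.0, 8.1 → max 8.1
CropA regrets: 5.9, 15.7, 10.9, 4.2, 12.5 → max 15.7
Smallest max regret = 5.5 → CropE.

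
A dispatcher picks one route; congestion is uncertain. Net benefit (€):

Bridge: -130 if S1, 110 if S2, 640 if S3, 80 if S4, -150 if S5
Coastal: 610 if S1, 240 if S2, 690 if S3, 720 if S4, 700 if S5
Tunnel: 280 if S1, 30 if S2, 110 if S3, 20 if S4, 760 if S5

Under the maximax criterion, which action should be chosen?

Row maxima: Bridge=640, Coastal=720, Tunnel=760
Best best-case = 760 → Tunnel.

Tunnel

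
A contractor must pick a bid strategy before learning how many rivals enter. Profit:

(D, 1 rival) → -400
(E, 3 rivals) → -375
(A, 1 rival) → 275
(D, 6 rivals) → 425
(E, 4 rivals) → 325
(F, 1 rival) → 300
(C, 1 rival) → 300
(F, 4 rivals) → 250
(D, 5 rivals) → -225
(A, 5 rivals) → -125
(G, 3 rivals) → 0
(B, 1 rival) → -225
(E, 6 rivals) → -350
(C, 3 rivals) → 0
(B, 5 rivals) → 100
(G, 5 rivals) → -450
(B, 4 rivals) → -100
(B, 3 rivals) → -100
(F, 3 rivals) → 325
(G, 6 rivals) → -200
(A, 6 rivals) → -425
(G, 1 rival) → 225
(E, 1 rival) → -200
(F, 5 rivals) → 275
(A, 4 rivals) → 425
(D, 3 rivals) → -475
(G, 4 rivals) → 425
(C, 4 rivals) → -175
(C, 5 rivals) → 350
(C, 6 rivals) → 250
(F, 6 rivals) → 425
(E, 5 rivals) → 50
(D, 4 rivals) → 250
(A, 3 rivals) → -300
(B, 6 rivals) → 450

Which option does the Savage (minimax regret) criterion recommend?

Column bests: 1 rival=300, 3 rivals=325, 4 rivals=425, 5 rivals=350, 6 rivals=450.
A regrets: 25, 625, 0, 475, 875 → max 875
B regrets: 525, 425, 525, 250, 0 → max 525
C regrets: 0, 325, 600, 0, 200 → max 600
D regrets: 700, 800, 175, 575, 25 → max 800
E regrets: 500, 700, 100, 300, 800 → max 800
F regrets: 0, 0, 175, 75, 25 → max 175
G regrets: 75, 325, 0, 800, 650 → max 800
Smallest max regret = 175 → F.

F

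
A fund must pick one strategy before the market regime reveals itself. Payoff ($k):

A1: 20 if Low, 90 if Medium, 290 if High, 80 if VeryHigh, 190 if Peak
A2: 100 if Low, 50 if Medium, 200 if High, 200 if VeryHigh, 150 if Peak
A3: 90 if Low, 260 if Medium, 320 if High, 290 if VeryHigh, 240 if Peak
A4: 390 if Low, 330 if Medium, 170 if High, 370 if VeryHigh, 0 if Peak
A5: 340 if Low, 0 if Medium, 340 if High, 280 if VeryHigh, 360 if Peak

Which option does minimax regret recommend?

A2

Column bests: Low=390, Medium=330, High=340, VeryHigh=370, Peak=360.
A1 regrets: 370, 240, 50, 290, 170 → max 370
A2 regrets: 290, 280, 140, 170, 210 → max 290
A3 regrets: 300, 70, 20, 80, 120 → max 300
A4 regrets: 0, 0, 170, 0, 360 → max 360
A5 regrets: 50, 330, 0, 90, 0 → max 330
Smallest max regret = 290 → A2.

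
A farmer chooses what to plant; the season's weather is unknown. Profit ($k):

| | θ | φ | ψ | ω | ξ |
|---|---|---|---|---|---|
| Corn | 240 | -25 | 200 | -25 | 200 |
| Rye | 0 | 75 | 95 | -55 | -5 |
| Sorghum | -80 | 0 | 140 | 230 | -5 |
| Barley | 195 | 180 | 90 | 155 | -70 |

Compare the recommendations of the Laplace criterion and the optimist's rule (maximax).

laplace → Corn; maximax → Corn (agree)

Row averages: Corn=118, Rye=22, Sorghum=57, Barley=110
Highest average = 118 → Corn.
Row maxima: Corn=240, Rye=95, Sorghum=230, Barley=195
Best best-case = 240 → Corn.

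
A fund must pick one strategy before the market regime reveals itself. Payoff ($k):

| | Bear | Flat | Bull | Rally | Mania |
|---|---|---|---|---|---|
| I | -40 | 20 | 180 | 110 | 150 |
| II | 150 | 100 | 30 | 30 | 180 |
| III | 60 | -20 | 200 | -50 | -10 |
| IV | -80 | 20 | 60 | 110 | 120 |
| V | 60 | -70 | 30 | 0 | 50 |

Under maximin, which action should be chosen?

II

Row minima: I=-40, II=30, III=-50, IV=-80, V=-70
Best worst-case = 30 → II.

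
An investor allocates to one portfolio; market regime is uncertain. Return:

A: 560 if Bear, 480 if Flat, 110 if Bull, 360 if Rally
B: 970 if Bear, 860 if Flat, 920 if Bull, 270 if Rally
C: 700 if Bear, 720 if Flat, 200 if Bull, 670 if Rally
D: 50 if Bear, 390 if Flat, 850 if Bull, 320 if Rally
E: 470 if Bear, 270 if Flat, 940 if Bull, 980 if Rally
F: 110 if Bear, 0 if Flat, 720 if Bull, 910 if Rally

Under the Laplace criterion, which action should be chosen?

Row averages: A=377.5, B=755, C=572.5, D=402.5, E=665, F=435
Highest average = 755 → B.

B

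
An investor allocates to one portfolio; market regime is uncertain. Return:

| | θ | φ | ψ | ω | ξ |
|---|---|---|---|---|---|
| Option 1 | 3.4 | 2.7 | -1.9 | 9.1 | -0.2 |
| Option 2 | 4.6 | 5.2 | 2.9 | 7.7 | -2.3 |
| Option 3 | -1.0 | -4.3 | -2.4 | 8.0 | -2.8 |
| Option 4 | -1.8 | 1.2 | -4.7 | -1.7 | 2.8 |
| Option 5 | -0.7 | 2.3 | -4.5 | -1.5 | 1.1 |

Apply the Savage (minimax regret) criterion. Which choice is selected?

Column bests: θ=4.6, φ=5.2, ψ=2.9, ω=9.1, ξ=2.8.
Option 1 regrets: 1.2, 2.5, 4.8, 0.0, 3.0 → max 4.8
Option 2 regrets: 0.0, 0.0, 0.0, 1.4, 5.1 → max 5.1
Option 3 regrets: 5.6, 9.5, 5.3, 1.1, 5.6 → max 9.5
Option 4 regrets: 6.4, 4.0, 7.6, 10.8, 0.0 → max 10.8
Option 5 regrets: 5.3, 2.9, 7.4, 10.6, 1.7 → max 10.6
Smallest max regret = 4.8 → Option 1.

Option 1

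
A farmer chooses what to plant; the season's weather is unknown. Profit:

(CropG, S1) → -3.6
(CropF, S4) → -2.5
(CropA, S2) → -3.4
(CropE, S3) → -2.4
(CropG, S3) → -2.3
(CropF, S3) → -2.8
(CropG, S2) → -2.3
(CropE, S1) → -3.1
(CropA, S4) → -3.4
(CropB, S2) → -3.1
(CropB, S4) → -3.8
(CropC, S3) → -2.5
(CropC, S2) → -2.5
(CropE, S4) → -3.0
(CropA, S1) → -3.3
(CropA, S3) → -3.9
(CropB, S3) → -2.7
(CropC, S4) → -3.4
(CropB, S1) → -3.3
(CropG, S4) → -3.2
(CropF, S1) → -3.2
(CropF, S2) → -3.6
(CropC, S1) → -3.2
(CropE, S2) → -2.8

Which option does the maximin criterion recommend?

Row minima: CropE=-3.1, CropC=-3.4, CropB=-3.8, CropG=-3.6, CropA=-3.9, CropF=-3.6
Best worst-case = -3.1 → CropE.

CropE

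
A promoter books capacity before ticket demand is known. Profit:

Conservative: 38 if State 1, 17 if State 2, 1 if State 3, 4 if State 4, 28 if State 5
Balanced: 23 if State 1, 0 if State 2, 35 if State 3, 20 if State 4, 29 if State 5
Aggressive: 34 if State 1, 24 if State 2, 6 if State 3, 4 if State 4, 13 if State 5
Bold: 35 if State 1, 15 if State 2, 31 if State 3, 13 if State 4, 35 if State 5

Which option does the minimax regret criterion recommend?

Column bests: State 1=38, State 2=24, State 3=35, State 4=20, State 5=35.
Conservative regrets: 0, 7, 34, 16, 7 → max 34
Balanced regrets: 15, 24, 0, 0, 6 → max 24
Aggressive regrets: 4, 0, 29, 16, 22 → max 29
Bold regrets: 3, 9, 4, 7, 0 → max 9
Smallest max regret = 9 → Bold.

Bold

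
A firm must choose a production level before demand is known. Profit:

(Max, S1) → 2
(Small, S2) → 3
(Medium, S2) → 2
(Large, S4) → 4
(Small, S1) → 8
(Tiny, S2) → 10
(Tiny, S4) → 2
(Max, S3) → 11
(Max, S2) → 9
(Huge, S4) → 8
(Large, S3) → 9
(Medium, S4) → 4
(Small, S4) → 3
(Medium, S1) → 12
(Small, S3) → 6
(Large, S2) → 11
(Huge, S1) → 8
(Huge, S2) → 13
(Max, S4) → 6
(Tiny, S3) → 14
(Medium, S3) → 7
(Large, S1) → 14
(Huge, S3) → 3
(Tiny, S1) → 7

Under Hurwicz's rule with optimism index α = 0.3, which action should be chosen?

Large

Tiny: 0.3·14 + 0.7·2 = 5.6
Small: 0.3·8 + 0.7·3 = 4.5
Medium: 0.3·12 + 0.7·2 = 5
Large: 0.3·14 + 0.7·4 = 7
Huge: 0.3·13 + 0.7·3 = 6
Max: 0.3·11 + 0.7·2 = 4.7
Highest Hurwicz score = 7 → Large.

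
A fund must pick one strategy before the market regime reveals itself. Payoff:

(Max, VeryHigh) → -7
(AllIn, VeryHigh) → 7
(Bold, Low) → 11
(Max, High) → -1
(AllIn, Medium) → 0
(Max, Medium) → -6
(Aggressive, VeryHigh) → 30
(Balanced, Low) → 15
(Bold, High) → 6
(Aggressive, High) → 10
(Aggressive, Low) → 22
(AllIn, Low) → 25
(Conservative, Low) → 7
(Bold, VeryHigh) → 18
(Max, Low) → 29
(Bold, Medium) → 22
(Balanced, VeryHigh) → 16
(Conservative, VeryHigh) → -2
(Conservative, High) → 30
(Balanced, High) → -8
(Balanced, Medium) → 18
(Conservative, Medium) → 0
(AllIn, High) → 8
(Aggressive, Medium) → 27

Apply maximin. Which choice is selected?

Row minima: Conservative=-2, Balanced=-8, Aggressive=10, Bold=6, AllIn=0, Max=-7
Best worst-case = 10 → Aggressive.

Aggressive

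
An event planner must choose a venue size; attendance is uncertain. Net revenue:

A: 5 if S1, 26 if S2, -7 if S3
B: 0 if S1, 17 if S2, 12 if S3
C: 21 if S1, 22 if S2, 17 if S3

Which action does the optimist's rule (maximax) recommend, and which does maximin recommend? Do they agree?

Row maxima: A=26, B=17, C=22
Best best-case = 26 → A.
Row minima: A=-7, B=0, C=17
Best worst-case = 17 → C.

maximax → A; maximin → C (disagree)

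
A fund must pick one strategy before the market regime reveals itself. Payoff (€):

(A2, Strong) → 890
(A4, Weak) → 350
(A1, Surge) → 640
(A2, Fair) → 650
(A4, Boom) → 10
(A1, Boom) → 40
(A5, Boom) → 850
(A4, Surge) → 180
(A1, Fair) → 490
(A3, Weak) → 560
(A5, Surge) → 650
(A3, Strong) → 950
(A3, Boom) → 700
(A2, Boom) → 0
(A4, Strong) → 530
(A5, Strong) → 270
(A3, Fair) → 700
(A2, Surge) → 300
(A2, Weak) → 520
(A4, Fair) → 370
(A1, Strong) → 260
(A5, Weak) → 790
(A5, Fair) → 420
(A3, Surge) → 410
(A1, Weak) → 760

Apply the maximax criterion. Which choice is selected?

A3

Row maxima: A1=760, A2=890, A3=950, A4=530, A5=850
Best best-case = 950 → A3.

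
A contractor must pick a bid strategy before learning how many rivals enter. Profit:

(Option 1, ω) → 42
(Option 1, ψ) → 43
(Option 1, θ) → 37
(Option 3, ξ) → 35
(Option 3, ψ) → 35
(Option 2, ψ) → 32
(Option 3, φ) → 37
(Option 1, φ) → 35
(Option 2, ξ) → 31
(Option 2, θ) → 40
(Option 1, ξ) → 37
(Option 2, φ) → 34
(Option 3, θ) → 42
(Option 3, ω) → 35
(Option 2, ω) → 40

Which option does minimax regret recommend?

Column bests: θ=42, φ=37, ψ=43, ω=42, ξ=37.
Option 1 regrets: 5, 2, 0, 0, 0 → max 5
Option 2 regrets: 2, 3, 11, 2, 6 → max 11
Option 3 regrets: 0, 0, 8, 7, 2 → max 8
Smallest max regret = 5 → Option 1.

Option 1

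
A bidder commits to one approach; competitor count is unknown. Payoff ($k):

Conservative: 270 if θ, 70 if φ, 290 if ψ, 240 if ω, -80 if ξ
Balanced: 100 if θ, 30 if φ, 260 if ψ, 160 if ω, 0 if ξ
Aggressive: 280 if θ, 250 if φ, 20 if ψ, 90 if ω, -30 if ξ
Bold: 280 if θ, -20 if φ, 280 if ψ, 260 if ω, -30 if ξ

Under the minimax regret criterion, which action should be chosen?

Column bests: θ=280, φ=250, ψ=290, ω=260, ξ=0.
Conservative regrets: 10, 180, 0, 20, 80 → max 180
Balanced regrets: 180, 220, 30, 100, 0 → max 220
Aggressive regrets: 0, 0, 270, 170, 30 → max 270
Bold regrets: 0, 270, 10, 0, 30 → max 270
Smallest max regret = 180 → Conservative.

Conservative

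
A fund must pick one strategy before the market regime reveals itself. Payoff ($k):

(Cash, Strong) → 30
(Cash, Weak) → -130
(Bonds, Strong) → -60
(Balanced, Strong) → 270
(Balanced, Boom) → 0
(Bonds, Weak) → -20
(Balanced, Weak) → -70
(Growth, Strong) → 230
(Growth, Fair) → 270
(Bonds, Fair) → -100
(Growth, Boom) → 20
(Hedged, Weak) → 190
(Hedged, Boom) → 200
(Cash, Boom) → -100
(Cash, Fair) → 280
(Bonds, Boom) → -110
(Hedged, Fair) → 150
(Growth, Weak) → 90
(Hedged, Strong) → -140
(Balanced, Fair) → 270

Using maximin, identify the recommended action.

Growth

Row minima: Bonds=-110, Balanced=-70, Cash=-130, Growth=20, Hedged=-140
Best worst-case = 20 → Growth.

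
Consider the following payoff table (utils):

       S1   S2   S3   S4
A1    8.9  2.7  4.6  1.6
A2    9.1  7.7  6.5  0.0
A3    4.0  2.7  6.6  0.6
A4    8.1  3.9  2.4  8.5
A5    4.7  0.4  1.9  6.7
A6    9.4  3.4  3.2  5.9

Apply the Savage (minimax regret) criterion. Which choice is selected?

Column bests: S1=9.4, S2=7.7, S3=6.6, S4=8.5.
A1 regrets: 0.5, 5.0, 2.0, 6.9 → max 6.9
A2 regrets: 0.3, 0.0, 0.1, 8.5 → max 8.5
A3 regrets: 5.4, 5.0, 0.0, 7.9 → max 7.9
A4 regrets: 1.3, 3.8, 4.2, 0.0 → max 4.2
A5 regrets: 4.7, 7.3, 4.7, 1.8 → max 7.3
A6 regrets: 0.0, 4.3, 3.4, 2.6 → max 4.3
Smallest max regret = 4.2 → A4.

A4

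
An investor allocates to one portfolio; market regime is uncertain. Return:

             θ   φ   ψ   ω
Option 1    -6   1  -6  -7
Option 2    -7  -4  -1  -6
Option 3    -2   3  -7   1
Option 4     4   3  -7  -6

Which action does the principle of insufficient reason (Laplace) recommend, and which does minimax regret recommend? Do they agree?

laplace → Option 3; minimax regret → Option 3 (agree)

Row averages: Option 1=-4.5, Option 2=-4.5, Option 3=-1.25, Option 4=-1.5
Highest average = -1.25 → Option 3.
Column bests: θ=4, φ=3, ψ=-1, ω=1.
Option 1 regrets: 10, 2, 5, 8 → max 10
Option 2 regrets: 11, 7, 0, 7 → max 11
Option 3 regrets: 6, 0, 6, 0 → max 6
Option 4 regrets: 0, 0, 6, 7 → max 7
Smallest max regret = 6 → Option 3.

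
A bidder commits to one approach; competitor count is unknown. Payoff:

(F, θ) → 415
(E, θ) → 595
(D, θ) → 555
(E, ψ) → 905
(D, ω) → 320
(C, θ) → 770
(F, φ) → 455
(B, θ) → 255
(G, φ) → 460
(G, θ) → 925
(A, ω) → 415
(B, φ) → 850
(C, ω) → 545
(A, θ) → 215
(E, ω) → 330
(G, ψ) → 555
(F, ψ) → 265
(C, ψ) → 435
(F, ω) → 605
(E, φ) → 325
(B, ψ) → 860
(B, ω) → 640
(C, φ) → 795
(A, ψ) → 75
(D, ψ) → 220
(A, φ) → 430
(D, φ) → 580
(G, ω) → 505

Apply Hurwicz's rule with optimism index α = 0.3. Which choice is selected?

A: 0.3·430 + 0.7·75 = 181.5
B: 0.3·860 + 0.7·255 = 436.5
C: 0.3·795 + 0.7·435 = 543
D: 0.3·580 + 0.7·220 = 328
E: 0.3·905 + 0.7·325 = 499
F: 0.3·605 + 0.7·265 = 367
G: 0.3·925 + 0.7·460 = 599.5
Highest Hurwicz score = 599.5 → G.

G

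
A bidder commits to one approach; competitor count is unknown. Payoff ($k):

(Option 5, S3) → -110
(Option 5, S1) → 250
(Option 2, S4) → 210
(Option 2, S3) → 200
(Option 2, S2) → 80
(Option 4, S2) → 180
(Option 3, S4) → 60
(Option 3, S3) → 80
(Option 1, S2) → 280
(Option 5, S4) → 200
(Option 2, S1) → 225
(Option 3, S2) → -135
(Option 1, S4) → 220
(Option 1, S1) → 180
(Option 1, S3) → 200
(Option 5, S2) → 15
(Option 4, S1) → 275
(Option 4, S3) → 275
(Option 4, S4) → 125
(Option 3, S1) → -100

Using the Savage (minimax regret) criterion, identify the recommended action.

Column bests: S1=275, S2=280, S3=275, S4=220.
Option 1 regrets: 95, 0, 75, 0 → max 95
Option 2 regrets: 50, 200, 75, 10 → max 200
Option 3 regrets: 375, 415, 195, 160 → max 415
Option 4 regrets: 0, 100, 0, 95 → max 100
Option 5 regrets: 25, 265, 385, 20 → max 385
Smallest max regret = 95 → Option 1.

Option 1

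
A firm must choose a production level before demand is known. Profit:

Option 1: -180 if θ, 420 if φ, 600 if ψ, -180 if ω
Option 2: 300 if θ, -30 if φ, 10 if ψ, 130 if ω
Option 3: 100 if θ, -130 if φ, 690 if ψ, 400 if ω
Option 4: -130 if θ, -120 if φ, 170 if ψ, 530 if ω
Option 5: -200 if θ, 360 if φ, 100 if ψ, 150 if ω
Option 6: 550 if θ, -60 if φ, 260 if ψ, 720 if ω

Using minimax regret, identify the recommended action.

Option 6

Column bests: θ=550, φ=420, ψ=690, ω=720.
Option 1 regrets: 730, 0, 90, 900 → max 900
Option 2 regrets: 250, 450, 680, 590 → max 680
Option 3 regrets: 450, 550, 0, 320 → max 550
Option 4 regrets: 680, 540, 520, 190 → max 680
Option 5 regrets: 750, 60, 590, 570 → max 750
Option 6 regrets: 0, 480, 430, 0 → max 480
Smallest max regret = 480 → Option 6.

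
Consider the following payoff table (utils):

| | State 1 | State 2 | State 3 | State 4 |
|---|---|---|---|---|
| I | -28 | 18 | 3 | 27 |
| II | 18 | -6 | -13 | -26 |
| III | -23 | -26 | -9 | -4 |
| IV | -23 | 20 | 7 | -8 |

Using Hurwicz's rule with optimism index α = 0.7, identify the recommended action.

I

I: 0.7·27 + 0.3·(-28) = 10.5
II: 0.7·18 + 0.3·(-26) = 4.8
III: 0.7·(-4) + 0.3·(-26) = -10.6
IV: 0.7·20 + 0.3·(-23) = 7.1
Highest Hurwicz score = 10.5 → I.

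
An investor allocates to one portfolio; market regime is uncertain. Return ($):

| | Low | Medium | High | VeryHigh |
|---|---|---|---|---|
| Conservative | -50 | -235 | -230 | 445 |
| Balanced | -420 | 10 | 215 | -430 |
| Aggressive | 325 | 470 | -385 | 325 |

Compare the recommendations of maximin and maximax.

Row minima: Conservative=-235, Balanced=-430, Aggressive=-385
Best worst-case = -235 → Conservative.
Row maxima: Conservative=445, Balanced=215, Aggressive=470
Best best-case = 470 → Aggressive.

maximin → Conservative; maximax → Aggressive (disagree)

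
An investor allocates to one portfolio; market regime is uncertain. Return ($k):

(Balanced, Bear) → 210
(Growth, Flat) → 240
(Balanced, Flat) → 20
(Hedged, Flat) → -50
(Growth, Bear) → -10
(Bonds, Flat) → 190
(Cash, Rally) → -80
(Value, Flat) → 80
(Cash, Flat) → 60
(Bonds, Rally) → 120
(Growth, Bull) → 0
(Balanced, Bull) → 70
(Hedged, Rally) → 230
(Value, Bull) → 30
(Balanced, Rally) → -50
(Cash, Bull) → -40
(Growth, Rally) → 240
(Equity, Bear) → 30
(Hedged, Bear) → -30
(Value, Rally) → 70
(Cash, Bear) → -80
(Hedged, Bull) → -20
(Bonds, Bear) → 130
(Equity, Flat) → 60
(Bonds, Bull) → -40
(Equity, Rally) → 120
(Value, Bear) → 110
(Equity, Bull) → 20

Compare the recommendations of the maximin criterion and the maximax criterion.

maximin → Value; maximax → Growth (disagree)

Row minima: Balanced=-50, Hedged=-50, Equity=20, Bonds=-40, Value=30, Cash=-80, Growth=-10
Best worst-case = 30 → Value.
Row maxima: Balanced=210, Hedged=230, Equity=120, Bonds=190, Value=110, Cash=60, Growth=240
Best best-case = 240 → Growth.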